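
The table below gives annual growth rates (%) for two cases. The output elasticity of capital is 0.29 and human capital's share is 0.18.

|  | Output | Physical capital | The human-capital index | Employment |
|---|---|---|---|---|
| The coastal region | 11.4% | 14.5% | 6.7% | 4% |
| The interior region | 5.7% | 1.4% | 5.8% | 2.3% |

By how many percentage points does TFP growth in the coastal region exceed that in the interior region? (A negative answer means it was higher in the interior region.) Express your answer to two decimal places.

Labor's share = 1 − 0.29 − 0.18 = 0.53.
The coastal region: TFP = 11.4 − 4.205 − 1.206 − 2.12 = 3.869%.
The interior region: TFP = 5.7 − 0.406 − 1.044 − 1.219 = 3.031%.
Difference = 3.869 − (3.031) = 0.838 pp.

0.84 percentage points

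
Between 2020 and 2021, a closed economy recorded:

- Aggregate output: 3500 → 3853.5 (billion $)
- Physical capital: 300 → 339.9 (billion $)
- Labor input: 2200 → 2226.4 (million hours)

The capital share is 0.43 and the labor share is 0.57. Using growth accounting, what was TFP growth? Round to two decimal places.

3.70%

Aggregate output growth = (3853.5 − 3500) / 3500 = 10.1%.
Physical capital growth = (339.9 − 300) / 300 = 13.3%.
Labor input growth = (2226.4 − 2200) / 2200 = 1.2%.
Labor's share = 1 − 0.43 = 0.57.
Physical capital: 0.43 × 13.3 = 5.719 pp.
Labor input: 0.57 × 1.2 = 0.684 pp.
TFP growth = 10.1 − 6.403 = 3.697%.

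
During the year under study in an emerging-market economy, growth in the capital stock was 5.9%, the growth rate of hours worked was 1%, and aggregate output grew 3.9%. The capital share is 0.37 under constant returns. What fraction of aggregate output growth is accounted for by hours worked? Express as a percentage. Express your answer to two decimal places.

Hours worked accounted for 16.15% of growth.

Labor's share = 1 − 0.37 = 0.63.
Hours worked contributed 0.63 × 1 = 0.63 pp.
Share of growth = 0.63 / 3.9 × 100 = 16.1538%.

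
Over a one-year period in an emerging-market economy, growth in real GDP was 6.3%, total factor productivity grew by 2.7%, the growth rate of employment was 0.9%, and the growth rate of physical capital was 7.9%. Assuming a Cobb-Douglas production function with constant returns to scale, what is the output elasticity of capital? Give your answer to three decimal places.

gY = gA + α·gK + (1−α)·gL, so gY − gA − gL = α(gK − gL).
6.3 − 2.7 − 0.9 = α × (7.9 − 0.9).
2.7 = 7 α, so α = 0.38571.

α = 0.386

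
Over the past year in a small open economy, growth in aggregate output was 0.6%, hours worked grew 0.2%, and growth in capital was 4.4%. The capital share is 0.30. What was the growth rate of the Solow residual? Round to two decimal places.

Labor's share = 1 − 0.3 = 0.7.
Capital: 0.3 × 4.4 = 1.32 pp.
Hours worked: 0.7 × 0.2 = 0.14 pp.
TFP growth = 0.6 − 1.46 = -0.86%.

-0.86%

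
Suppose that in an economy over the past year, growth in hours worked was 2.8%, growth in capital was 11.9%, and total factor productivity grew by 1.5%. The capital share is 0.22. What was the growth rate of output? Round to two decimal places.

Output growth was 6.30%.

Labor's share = 1 − 0.22 = 0.78.
Capital: 0.22 × 11.9 = 2.618 pp.
Hours worked: 0.78 × 2.8 = 2.184 pp.
Output growth = 1.5 + 4.802 = 6.302%.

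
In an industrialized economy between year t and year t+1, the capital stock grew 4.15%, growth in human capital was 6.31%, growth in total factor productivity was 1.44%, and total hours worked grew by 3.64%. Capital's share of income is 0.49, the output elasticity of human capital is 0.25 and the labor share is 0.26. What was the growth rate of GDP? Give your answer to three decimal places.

Labor's share = 1 − 0.49 − 0.25 = 0.26.
The capital stock: 0.49 × 4.15 = 2.0335 pp.
Human capital: 0.25 × 6.31 = 1.5775 pp.
Total hours worked: 0.26 × 3.64 = 0.9464 pp.
Output growth = 1.44 + 4.5574 = 5.9974%.

5.997%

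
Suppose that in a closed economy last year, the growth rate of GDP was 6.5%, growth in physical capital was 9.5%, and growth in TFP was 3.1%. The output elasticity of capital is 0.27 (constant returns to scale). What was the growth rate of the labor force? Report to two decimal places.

1.14%

Labor's share = 1 − 0.27 = 0.73.
gY = gA + 0.27×9.5 + 0.73×g.
0.73×g = 6.5 − 3.1 − 2.565 = 0.835.
g = 0.835 / 0.73 = 1.1438%.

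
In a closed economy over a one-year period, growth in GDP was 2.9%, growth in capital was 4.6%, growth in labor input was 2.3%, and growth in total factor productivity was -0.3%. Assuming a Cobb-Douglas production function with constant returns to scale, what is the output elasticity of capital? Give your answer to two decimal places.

gY = gA + α·gK + (1−α)·gL, so gY − gA − gL = α(gK − gL).
2.9 + 0.3 − 2.3 = α × (4.6 − 2.3).
0.9 = 2.3 α, so α = 0.3913.

The output elasticity of capital is 0.39.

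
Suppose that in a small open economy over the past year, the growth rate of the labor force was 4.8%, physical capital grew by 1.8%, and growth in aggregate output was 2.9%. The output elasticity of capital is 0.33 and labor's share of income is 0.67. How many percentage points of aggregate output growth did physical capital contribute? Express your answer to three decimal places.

Contribution = share × growth = 0.33 × 1.8 = 0.594 pp.

0.594 percentage points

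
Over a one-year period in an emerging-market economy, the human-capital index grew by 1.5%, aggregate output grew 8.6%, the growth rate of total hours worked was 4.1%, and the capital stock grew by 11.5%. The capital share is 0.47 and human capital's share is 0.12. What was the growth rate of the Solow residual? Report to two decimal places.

Labor's share = 1 − 0.47 − 0.12 = 0.41.
The capital stock: 0.47 × 11.5 = 5.405 pp.
The human-capital index: 0.12 × 1.5 = 0.18 pp.
Total hours worked: 0.41 × 4.1 = 1.681 pp.
TFP growth = 8.6 − 7.266 = 1.334%.

1.33%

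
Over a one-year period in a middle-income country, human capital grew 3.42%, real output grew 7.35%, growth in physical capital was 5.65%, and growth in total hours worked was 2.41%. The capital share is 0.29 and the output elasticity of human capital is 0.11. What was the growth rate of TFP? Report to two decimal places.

Labor's share = 1 − 0.29 − 0.11 = 0.6.
Physical capital: 0.29 × 5.65 = 1.6385 pp.
Human capital: 0.11 × 3.42 = 0.3762 pp.
Total hours worked: 0.6 × 2.41 = 1.446 pp.
TFP growth = 7.35 − 3.4607 = 3.8893%.

TFP growth was 3.89%.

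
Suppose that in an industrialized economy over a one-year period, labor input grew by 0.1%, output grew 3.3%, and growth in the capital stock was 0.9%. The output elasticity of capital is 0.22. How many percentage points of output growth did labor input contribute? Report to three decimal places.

Labor's share = 1 − 0.22 = 0.78.
Contribution = share × growth = 0.78 × 0.1 = 0.078 pp.

0.078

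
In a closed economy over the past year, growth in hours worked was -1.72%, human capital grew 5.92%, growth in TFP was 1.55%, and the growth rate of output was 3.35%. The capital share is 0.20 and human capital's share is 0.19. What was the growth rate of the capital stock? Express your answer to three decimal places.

8.622%

Labor's share = 1 − 0.2 − 0.19 = 0.61.
gY = gA + 0.19×5.92 + 0.61×(-1.72) + 0.2×g.
0.2×g = 3.35 − 1.55 − 0.0756 = 1.7244.
g = 1.7244 / 0.2 = 8.622%.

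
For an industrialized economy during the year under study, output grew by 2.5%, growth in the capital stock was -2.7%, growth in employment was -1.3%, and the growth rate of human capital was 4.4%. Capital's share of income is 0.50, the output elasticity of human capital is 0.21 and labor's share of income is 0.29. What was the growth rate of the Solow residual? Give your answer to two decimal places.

3.30%

Labor's share = 1 − 0.5 − 0.21 = 0.29.
The capital stock: 0.5 × (-2.7) = -1.35 pp.
Human capital: 0.21 × 4.4 = 0.924 pp.
Employment: 0.29 × (-1.3) = -0.377 pp.
TFP growth = 2.5 + 0.803 = 3.303%.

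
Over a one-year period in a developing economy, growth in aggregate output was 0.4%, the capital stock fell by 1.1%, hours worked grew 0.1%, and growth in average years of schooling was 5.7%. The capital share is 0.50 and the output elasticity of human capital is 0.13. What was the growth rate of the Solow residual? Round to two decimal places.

The Solow residual grew 0.17%.

Labor's share = 1 − 0.5 − 0.13 = 0.37.
The capital stock: 0.5 × (-1.1) = -0.55 pp.
Average years of schooling: 0.13 × 5.7 = 0.741 pp.
Hours worked: 0.37 × 0.1 = 0.037 pp.
TFP growth = 0.4 − 0.228 = 0.172%.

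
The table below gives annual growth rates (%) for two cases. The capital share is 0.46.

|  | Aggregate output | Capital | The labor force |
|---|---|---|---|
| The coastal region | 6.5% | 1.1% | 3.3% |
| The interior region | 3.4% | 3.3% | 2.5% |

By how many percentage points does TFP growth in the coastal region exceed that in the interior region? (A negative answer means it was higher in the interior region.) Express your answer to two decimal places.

Labor's share = 1 − 0.46 = 0.54.
The coastal region: TFP = 6.5 − 0.506 − 1.782 = 4.212%.
The interior region: TFP = 3.4 − 1.518 − 1.35 = 0.532%.
Difference = 4.212 − (0.532) = 3.68 pp.

3.68 percentage points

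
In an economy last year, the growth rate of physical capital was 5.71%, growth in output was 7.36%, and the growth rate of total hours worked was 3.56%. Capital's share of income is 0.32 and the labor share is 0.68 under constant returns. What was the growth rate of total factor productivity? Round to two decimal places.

Total factor productivity grew 3.11%.

Labor's share = 1 − 0.32 = 0.68.
Physical capital: 0.32 × 5.71 = 1.8272 pp.
Total hours worked: 0.68 × 3.56 = 2.4208 pp.
TFP growth = 7.36 − 4.248 = 3.112%.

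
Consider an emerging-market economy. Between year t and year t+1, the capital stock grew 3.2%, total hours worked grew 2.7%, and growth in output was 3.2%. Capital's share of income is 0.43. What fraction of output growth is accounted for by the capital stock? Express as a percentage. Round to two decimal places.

The capital stock accounted for 43.00% of growth.

The capital stock contributed 0.43 × 3.2 = 1.376 pp.
Share of growth = 1.376 / 3.2 × 100 = 43%.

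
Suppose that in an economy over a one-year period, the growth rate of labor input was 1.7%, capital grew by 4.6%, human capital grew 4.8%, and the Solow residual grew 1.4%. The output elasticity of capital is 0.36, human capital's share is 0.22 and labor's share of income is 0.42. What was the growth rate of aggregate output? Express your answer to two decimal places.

Labor's share = 1 − 0.36 − 0.22 = 0.42.
Capital: 0.36 × 4.6 = 1.656 pp.
Human capital: 0.22 × 4.8 = 1.056 pp.
Labor input: 0.42 × 1.7 = 0.714 pp.
Output growth = 1.4 + 3.426 = 4.826%.

4.83%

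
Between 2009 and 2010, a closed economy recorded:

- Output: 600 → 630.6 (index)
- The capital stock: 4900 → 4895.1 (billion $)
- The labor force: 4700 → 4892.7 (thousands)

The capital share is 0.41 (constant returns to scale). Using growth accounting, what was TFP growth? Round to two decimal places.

Output growth = (630.6 − 600) / 600 = 5.1%.
The capital stock growth = (4895.1 − 4900) / 4900 = -0.1%.
The labor force growth = (4892.7 − 4700) / 4700 = 4.1%.
Labor's share = 1 − 0.41 = 0.59.
The capital stock: 0.41 × (-0.1) = -0.041 pp.
The labor force: 0.59 × 4.1 = 2.419 pp.
TFP growth = 5.1 − 2.378 = 2.722%.

2.72%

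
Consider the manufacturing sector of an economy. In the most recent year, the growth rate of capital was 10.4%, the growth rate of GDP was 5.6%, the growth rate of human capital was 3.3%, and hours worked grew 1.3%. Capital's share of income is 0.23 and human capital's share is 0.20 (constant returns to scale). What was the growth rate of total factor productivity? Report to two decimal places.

Labor's share = 1 − 0.23 − 0.2 = 0.57.
Capital: 0.23 × 10.4 = 2.392 pp.
Human capital: 0.2 × 3.3 = 0.66 pp.
Hours worked: 0.57 × 1.3 = 0.741 pp.
TFP growth = 5.6 − 3.793 = 1.807%.

Total factor productivity growth was 1.81%.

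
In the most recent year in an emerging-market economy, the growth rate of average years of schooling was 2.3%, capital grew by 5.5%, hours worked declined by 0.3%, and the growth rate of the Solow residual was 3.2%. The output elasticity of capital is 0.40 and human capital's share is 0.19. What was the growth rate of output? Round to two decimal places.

Labor's share = 1 − 0.4 − 0.19 = 0.41.
Capital: 0.4 × 5.5 = 2.2 pp.
Average years of schooling: 0.19 × 2.3 = 0.437 pp.
Hours worked: 0.41 × (-0.3) = -0.123 pp.
Output growth = 3.2 + 2.514 = 5.714%.

Output grew 5.71%.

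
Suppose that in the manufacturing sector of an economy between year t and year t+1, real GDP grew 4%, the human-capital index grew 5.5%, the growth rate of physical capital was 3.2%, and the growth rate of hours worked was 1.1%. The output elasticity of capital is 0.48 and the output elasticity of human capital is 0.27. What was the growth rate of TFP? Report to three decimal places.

Labor's share = 1 − 0.48 − 0.27 = 0.25.
Physical capital: 0.48 × 3.2 = 1.536 pp.
The human-capital index: 0.27 × 5.5 = 1.485 pp.
Hours worked: 0.25 × 1.1 = 0.275 pp.
TFP growth = 4 − 3.296 = 0.704%.

TFP grew 0.704%.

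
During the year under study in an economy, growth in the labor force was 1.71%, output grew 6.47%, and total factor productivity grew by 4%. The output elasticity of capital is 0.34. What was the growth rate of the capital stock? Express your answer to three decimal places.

3.945%

Labor's share = 1 − 0.34 = 0.66.
gY = gA + 0.66×1.71 + 0.34×g.
0.34×g = 6.47 − 4 − 1.1286 = 1.3414.
g = 1.3414 / 0.34 = 3.94529%.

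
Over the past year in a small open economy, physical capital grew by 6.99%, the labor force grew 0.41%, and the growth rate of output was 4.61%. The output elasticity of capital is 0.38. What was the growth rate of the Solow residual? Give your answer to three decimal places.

The Solow residual grew 1.700%.

Labor's share = 1 − 0.38 = 0.62.
Physical capital: 0.38 × 6.99 = 2.6562 pp.
The labor force: 0.62 × 0.41 = 0.2542 pp.
TFP growth = 4.61 − 2.9104 = 1.6996%.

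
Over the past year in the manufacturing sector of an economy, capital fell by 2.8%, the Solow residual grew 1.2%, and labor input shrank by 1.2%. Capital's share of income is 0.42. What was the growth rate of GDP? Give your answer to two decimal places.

Labor's share = 1 − 0.42 = 0.58.
Capital: 0.42 × (-2.8) = -1.176 pp.
Labor input: 0.58 × (-1.2) = -0.696 pp.
Output growth = 1.2 + (-1.872) = -0.672%.

-0.67%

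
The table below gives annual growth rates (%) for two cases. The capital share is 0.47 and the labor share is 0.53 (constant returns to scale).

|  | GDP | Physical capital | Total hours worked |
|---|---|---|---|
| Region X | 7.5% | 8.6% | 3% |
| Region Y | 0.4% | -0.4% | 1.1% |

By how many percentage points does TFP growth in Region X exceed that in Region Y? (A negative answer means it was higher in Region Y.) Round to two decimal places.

Labor's share = 1 − 0.47 = 0.53.
Region X: TFP = 7.5 − 4.042 − 1.59 = 1.868%.
Region Y: TFP = 0.4 + 0.188 − 0.583 = 0.005%.
Difference = 1.868 − (0.005) = 1.863 pp.

1.86 percentage points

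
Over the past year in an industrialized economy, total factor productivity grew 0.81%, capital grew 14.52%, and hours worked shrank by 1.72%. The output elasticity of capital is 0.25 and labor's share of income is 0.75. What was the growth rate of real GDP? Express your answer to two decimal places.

3.15%

Labor's share = 1 − 0.25 = 0.75.
Capital: 0.25 × 14.52 = 3.63 pp.
Hours worked: 0.75 × (-1.72) = -1.29 pp.
Output growth = 0.81 + 2.34 = 3.15%.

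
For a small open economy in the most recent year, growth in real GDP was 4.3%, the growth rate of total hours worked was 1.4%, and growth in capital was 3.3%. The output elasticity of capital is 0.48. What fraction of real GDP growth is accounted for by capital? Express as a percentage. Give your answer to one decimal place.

36.8%

Capital contributed 0.48 × 3.3 = 1.584 pp.
Share of growth = 1.584 / 4.3 × 100 = 36.837%.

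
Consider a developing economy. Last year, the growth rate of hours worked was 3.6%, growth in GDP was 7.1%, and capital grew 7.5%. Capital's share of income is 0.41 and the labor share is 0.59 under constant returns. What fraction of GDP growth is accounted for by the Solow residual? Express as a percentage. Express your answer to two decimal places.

Labor's share = 1 − 0.41 = 0.59.
Capital: 0.41 × 7.5 = 3.075 pp.
Hours worked: 0.59 × 3.6 = 2.124 pp.
TFP growth = 7.1 − 5.199 = 1.901%.
TFP share of growth = 1.901 / 7.1 × 100 = 26.7746%.

The Solow residual accounted for 26.77% of growth.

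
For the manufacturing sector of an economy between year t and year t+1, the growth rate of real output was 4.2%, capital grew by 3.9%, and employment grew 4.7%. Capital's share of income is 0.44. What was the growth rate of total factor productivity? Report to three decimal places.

Labor's share = 1 − 0.44 = 0.56.
Capital: 0.44 × 3.9 = 1.716 pp.
Employment: 0.56 × 4.7 = 2.632 pp.
TFP growth = 4.2 − 4.348 = -0.148%.

-0.148%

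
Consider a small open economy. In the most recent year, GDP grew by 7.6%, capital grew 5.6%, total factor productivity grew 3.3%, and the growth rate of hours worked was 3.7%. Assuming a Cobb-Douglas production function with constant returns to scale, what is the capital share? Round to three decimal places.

gY = gA + α·gK + (1−α)·gL, so gY − gA − gL = α(gK − gL).
7.6 − 3.3 − 3.7 = α × (5.6 − 3.7).
0.6 = 1.9 α, so α = 0.31579.

0.316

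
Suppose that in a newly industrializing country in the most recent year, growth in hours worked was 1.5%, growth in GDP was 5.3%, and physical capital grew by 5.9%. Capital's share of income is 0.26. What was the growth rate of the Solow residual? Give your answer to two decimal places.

Labor's share = 1 − 0.26 = 0.74.
Physical capital: 0.26 × 5.9 = 1.534 pp.
Hours worked: 0.74 × 1.5 = 1.11 pp.
TFP growth = 5.3 − 2.644 = 2.656%.

2.66%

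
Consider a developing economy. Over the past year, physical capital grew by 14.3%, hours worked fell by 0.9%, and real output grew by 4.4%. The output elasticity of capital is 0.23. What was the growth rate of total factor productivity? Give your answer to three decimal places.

1.804%

Labor's share = 1 − 0.23 = 0.77.
Physical capital: 0.23 × 14.3 = 3.289 pp.
Hours worked: 0.77 × (-0.9) = -0.693 pp.
TFP growth = 4.4 − 2.596 = 1.804%.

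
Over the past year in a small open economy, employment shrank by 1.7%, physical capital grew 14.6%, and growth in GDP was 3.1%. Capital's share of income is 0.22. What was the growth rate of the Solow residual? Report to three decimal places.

Labor's share = 1 − 0.22 = 0.78.
Physical capital: 0.22 × 14.6 = 3.212 pp.
Employment: 0.78 × (-1.7) = -1.326 pp.
TFP growth = 3.1 − 1.886 = 1.214%.

1.214%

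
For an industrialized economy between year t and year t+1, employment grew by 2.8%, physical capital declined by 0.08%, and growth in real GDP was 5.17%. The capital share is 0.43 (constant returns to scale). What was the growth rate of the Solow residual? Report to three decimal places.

3.608%

Labor's share = 1 − 0.43 = 0.57.
Physical capital: 0.43 × (-0.08) = -0.0344 pp.
Employment: 0.57 × 2.8 = 1.596 pp.
TFP growth = 5.17 − 1.5616 = 3.6084%.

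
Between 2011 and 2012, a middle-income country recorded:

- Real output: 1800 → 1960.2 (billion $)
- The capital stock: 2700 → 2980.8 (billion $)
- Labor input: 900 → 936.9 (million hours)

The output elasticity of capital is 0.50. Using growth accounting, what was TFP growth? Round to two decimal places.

Real output growth = (1960.2 − 1800) / 1800 = 8.9%.
The capital stock growth = (2980.8 − 2700) / 2700 = 10.4%.
Labor input growth = (936.9 − 900) / 900 = 4.1%.
Labor's share = 1 − 0.5 = 0.5.
The capital stock: 0.5 × 10.4 = 5.2 pp.
Labor input: 0.5 × 4.1 = 2.05 pp.
TFP growth = 8.9 − 7.25 = 1.65%.

TFP growth was 1.65%.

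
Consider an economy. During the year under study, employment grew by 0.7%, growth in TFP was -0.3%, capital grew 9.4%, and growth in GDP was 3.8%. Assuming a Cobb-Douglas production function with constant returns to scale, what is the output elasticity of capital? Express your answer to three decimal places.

gY = gA + α·gK + (1−α)·gL, so gY − gA − gL = α(gK − gL).
3.8 + 0.3 − 0.7 = α × (9.4 − 0.7).
3.4 = 8.7 α, so α = 0.3908.

0.391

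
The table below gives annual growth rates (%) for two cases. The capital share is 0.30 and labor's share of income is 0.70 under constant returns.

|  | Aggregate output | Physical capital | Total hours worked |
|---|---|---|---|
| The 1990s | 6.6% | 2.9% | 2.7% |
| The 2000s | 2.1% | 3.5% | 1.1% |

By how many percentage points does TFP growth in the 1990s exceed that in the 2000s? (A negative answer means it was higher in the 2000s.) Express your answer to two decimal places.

3.56 percentage points

Labor's share = 1 − 0.3 = 0.7.
The 1990s: TFP = 6.6 − 0.87 − 1.89 = 3.84%.
The 2000s: TFP = 2.1 − 1.05 − 0.77 = 0.28%.
Difference = 3.84 − (0.28) = 3.56 pp.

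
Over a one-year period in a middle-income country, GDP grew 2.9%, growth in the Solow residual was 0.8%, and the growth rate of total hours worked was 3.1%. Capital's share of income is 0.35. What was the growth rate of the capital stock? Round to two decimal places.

The capital stock growth was 0.24%.

Labor's share = 1 − 0.35 = 0.65.
gY = gA + 0.65×3.1 + 0.35×g.
0.35×g = 2.9 − 0.8 − 2.015 = 0.085.
g = 0.085 / 0.35 = 0.2429%.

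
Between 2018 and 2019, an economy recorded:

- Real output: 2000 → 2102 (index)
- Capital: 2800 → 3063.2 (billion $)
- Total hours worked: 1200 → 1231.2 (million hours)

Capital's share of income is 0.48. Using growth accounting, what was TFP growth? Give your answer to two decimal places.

-0.76%

Real output growth = (2102 − 2000) / 2000 = 5.1%.
Capital growth = (3063.2 − 2800) / 2800 = 9.4%.
Total hours worked growth = (1231.2 − 1200) / 1200 = 2.6%.
Labor's share = 1 − 0.48 = 0.52.
Capital: 0.48 × 9.4 = 4.512 pp.
Total hours worked: 0.52 × 2.6 = 1.352 pp.
TFP growth = 5.1 − 5.864 = -0.764%.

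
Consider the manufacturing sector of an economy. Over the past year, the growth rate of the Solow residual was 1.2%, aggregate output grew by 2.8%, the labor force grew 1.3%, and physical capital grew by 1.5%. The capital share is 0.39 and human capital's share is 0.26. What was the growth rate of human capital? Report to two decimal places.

Labor's share = 1 − 0.39 − 0.26 = 0.35.
gY = gA + 0.39×1.5 + 0.35×1.3 + 0.26×g.
0.26×g = 2.8 − 1.2 − 1.04 = 0.56.
g = 0.56 / 0.26 = 2.1538%.

Human capital growth was 2.15%.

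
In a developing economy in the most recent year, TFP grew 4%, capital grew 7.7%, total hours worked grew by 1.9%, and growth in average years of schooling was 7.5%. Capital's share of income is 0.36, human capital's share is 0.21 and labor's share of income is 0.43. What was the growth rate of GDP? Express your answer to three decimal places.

Labor's share = 1 − 0.36 − 0.21 = 0.43.
Capital: 0.36 × 7.7 = 2.772 pp.
Average years of schooling: 0.21 × 7.5 = 1.575 pp.
Total hours worked: 0.43 × 1.9 = 0.817 pp.
Output growth = 4 + 5.164 = 9.164%.

9.164%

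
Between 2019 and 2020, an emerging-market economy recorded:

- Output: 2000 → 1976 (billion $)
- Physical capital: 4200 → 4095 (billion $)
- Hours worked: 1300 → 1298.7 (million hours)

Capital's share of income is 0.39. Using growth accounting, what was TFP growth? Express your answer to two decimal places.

-0.16%

Output growth = (1976 − 2000) / 2000 = -1.2%.
Physical capital growth = (4095 − 4200) / 4200 = -2.5%.
Hours worked growth = (1298.7 − 1300) / 1300 = -0.1%.
Labor's share = 1 − 0.39 = 0.61.
Physical capital: 0.39 × (-2.5) = -0.975 pp.
Hours worked: 0.61 × (-0.1) = -0.061 pp.
TFP growth = -1.2 + 1.036 = -0.164%.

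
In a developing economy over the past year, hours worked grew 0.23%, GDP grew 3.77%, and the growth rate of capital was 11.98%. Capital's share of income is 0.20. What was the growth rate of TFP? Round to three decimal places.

Labor's share = 1 − 0.2 = 0.8.
Capital: 0.2 × 11.98 = 2.396 pp.
Hours worked: 0.8 × 0.23 = 0.184 pp.
TFP growth = 3.77 − 2.58 = 1.19%.

1.190%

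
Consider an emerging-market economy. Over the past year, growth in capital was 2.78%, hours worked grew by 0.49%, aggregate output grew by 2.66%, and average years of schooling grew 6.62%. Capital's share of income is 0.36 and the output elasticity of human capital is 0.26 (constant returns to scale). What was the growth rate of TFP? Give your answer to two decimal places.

Labor's share = 1 − 0.36 − 0.26 = 0.38.
Capital: 0.36 × 2.78 = 1.0008 pp.
Average years of schooling: 0.26 × 6.62 = 1.7212 pp.
Hours worked: 0.38 × 0.49 = 0.1862 pp.
TFP growth = 2.66 − 2.9082 = -0.2482%.

-0.25%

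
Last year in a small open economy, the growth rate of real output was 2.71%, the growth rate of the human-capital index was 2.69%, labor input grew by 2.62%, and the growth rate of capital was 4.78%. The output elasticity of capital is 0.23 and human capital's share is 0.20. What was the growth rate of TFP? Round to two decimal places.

Labor's share = 1 − 0.23 − 0.2 = 0.57.
Capital: 0.23 × 4.78 = 1.0994 pp.
The human-capital index: 0.2 × 2.69 = 0.538 pp.
Labor input: 0.57 × 2.62 = 1.4934 pp.
TFP growth = 2.71 − 3.1308 = -0.4208%.

-0.42%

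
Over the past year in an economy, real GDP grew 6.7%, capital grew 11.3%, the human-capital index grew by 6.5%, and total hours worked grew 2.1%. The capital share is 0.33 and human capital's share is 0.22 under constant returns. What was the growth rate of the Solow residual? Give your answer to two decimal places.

0.60%

Labor's share = 1 − 0.33 − 0.22 = 0.45.
Capital: 0.33 × 11.3 = 3.729 pp.
The human-capital index: 0.22 × 6.5 = 1.43 pp.
Total hours worked: 0.45 × 2.1 = 0.945 pp.
TFP growth = 6.7 − 6.104 = 0.596%.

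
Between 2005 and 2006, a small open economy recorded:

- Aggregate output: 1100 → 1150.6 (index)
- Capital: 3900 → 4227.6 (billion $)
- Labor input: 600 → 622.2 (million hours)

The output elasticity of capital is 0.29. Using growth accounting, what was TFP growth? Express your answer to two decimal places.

Aggregate output growth = (1150.6 − 1100) / 1100 = 4.6%.
Capital growth = (4227.6 − 3900) / 3900 = 8.4%.
Labor input growth = (622.2 − 600) / 600 = 3.7%.
Labor's share = 1 − 0.29 = 0.71.
Capital: 0.29 × 8.4 = 2.436 pp.
Labor input: 0.71 × 3.7 = 2.627 pp.
TFP growth = 4.6 − 5.063 = -0.463%.

-0.46%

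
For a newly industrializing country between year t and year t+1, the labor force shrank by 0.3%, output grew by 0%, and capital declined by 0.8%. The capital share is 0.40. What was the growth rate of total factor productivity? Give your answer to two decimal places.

Labor's share = 1 − 0.4 = 0.6.
Capital: 0.4 × (-0.8) = -0.32 pp.
The labor force: 0.6 × (-0.3) = -0.18 pp.
TFP growth = 0 + 0.5 = 0.5%.

Total factor productivity growth was 0.50%.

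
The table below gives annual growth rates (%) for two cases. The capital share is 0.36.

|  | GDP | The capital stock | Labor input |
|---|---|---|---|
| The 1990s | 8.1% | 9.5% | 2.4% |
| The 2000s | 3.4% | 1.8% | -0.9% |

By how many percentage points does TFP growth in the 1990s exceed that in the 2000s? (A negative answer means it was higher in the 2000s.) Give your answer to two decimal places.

-0.18 percentage points

Labor's share = 1 − 0.36 = 0.64.
The 1990s: TFP = 8.1 − 3.42 − 1.536 = 3.144%.
The 2000s: TFP = 3.4 − 0.648 + 0.576 = 3.328%.
Difference = 3.144 − (3.328) = -0.184 pp.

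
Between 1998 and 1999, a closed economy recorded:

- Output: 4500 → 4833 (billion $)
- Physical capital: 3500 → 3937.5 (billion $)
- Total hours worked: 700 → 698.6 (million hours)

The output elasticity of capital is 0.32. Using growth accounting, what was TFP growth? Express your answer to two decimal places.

TFP grew 3.54%.

Output growth = (4833 − 4500) / 4500 = 7.4%.
Physical capital growth = (3937.5 − 3500) / 3500 = 12.5%.
Total hours worked growth = (698.6 − 700) / 700 = -0.2%.
Labor's share = 1 − 0.32 = 0.68.
Physical capital: 0.32 × 12.5 = 4 pp.
Total hours worked: 0.68 × (-0.2) = -0.136 pp.
TFP growth = 7.4 − 3.864 = 3.536%.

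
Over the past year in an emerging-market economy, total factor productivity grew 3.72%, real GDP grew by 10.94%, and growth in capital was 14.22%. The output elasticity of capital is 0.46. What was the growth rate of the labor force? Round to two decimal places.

Labor's share = 1 − 0.46 = 0.54.
gY = gA + 0.46×14.22 + 0.54×g.
0.54×g = 10.94 − 3.72 − 6.5412 = 0.6788.
g = 0.6788 / 0.54 = 1.257%.

1.26%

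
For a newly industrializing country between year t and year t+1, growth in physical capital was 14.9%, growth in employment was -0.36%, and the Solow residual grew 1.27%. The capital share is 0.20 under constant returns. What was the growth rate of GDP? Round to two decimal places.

Labor's share = 1 − 0.2 = 0.8.
Physical capital: 0.2 × 14.9 = 2.98 pp.
Employment: 0.8 × (-0.36) = -0.288 pp.
Output growth = 1.27 + 2.692 = 3.962%.

3.96%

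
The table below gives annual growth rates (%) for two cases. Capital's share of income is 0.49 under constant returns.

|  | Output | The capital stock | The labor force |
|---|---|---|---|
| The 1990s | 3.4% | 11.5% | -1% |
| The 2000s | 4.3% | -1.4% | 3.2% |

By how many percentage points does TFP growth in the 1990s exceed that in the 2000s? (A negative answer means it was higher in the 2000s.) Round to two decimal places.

-5.08 percentage points

Labor's share = 1 − 0.49 = 0.51.
The 1990s: TFP = 3.4 − 5.635 + 0.51 = -1.725%.
The 2000s: TFP = 4.3 + 0.686 − 1.632 = 3.354%.
Difference = -1.725 − (3.354) = -5.079 pp.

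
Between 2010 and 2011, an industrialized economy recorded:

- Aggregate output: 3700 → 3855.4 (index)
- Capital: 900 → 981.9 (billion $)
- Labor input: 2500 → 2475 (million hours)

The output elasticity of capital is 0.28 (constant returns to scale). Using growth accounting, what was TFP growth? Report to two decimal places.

TFP grew 2.37%.

Aggregate output growth = (3855.4 − 3700) / 3700 = 4.2%.
Capital growth = (981.9 − 900) / 900 = 9.1%.
Labor input growth = (2475 − 2500) / 2500 = -1%.
Labor's share = 1 − 0.28 = 0.72.
Capital: 0.28 × 9.1 = 2.548 pp.
Labor input: 0.72 × (-1) = -0.72 pp.
TFP growth = 4.2 − 1.828 = 2.372%.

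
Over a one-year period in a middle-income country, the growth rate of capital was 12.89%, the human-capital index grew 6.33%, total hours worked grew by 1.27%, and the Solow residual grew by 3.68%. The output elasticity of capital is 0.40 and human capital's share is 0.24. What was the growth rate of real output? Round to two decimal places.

10.81%

Labor's share = 1 − 0.4 − 0.24 = 0.36.
Capital: 0.4 × 12.89 = 5.156 pp.
The human-capital index: 0.24 × 6.33 = 1.5192 pp.
Total hours worked: 0.36 × 1.27 = 0.4572 pp.
Output growth = 3.68 + 7.1324 = 10.8124%.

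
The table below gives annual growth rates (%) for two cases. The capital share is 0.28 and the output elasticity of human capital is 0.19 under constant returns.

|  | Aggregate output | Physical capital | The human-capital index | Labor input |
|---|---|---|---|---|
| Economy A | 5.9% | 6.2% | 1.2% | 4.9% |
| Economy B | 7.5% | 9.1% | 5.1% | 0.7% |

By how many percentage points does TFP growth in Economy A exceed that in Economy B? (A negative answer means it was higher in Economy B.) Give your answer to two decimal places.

-2.27 percentage points

Labor's share = 1 − 0.28 − 0.19 = 0.53.
Economy A: TFP = 5.9 − 1.736 − 0.228 − 2.597 = 1.339%.
Economy B: TFP = 7.5 − 2.548 − 0.969 − 0.371 = 3.612%.
Difference = 1.339 − (3.612) = -2.273 pp.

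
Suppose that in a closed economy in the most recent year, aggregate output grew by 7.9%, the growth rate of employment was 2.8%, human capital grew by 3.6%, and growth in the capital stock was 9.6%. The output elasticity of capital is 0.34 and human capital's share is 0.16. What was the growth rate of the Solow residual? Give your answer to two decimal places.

Labor's share = 1 − 0.34 − 0.16 = 0.5.
The capital stock: 0.34 × 9.6 = 3.264 pp.
Human capital: 0.16 × 3.6 = 0.576 pp.
Employment: 0.5 × 2.8 = 1.4 pp.
TFP growth = 7.9 − 5.24 = 2.66%.

The Solow residual growth was 2.66%.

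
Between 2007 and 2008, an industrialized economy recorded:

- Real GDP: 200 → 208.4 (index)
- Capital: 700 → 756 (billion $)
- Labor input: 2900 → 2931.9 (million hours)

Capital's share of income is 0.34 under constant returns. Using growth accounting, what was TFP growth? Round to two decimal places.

TFP growth was 0.75%.

Real GDP growth = (208.4 − 200) / 200 = 4.2%.
Capital growth = (756 − 700) / 700 = 8%.
Labor input growth = (2931.9 − 2900) / 2900 = 1.1%.
Labor's share = 1 − 0.34 = 0.66.
Capital: 0.34 × 8 = 2.72 pp.
Labor input: 0.66 × 1.1 = 0.726 pp.
TFP growth = 4.2 − 3.446 = 0.754%.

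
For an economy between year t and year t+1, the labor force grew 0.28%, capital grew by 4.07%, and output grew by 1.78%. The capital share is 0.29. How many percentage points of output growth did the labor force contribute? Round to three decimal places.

0.199

Labor's share = 1 − 0.29 = 0.71.
Contribution = share × growth = 0.71 × 0.28 = 0.1988 pp.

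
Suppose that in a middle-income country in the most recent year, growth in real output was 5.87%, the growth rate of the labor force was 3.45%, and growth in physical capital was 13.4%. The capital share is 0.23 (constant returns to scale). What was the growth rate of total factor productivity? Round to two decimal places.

Labor's share = 1 − 0.23 = 0.77.
Physical capital: 0.23 × 13.4 = 3.082 pp.
The labor force: 0.77 × 3.45 = 2.6565 pp.
TFP growth = 5.87 − 5.7385 = 0.1315%.

0.13%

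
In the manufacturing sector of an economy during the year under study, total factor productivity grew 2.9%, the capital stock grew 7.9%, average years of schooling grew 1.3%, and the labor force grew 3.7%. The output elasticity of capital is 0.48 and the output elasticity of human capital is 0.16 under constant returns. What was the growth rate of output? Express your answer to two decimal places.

Output grew 8.23%.

Labor's share = 1 − 0.48 − 0.16 = 0.36.
The capital stock: 0.48 × 7.9 = 3.792 pp.
Average years of schooling: 0.16 × 1.3 = 0.208 pp.
The labor force: 0.36 × 3.7 = 1.332 pp.
Output growth = 2.9 + 5.332 = 8.232%.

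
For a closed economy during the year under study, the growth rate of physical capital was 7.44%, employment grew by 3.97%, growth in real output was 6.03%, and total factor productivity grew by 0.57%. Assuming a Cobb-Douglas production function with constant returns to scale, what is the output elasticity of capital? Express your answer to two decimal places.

α = 0.43

gY = gA + α·gK + (1−α)·gL, so gY − gA − gL = α(gK − gL).
6.03 − 0.57 − 3.97 = α × (7.44 − 3.97).
1.49 = 3.47 α, so α = 0.4294.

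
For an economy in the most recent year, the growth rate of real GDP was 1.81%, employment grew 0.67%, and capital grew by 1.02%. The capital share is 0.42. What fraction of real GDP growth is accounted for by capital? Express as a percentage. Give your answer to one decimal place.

23.7%

Capital contributed 0.42 × 1.02 = 0.4284 pp.
Share of growth = 0.4284 / 1.81 × 100 = 23.669%.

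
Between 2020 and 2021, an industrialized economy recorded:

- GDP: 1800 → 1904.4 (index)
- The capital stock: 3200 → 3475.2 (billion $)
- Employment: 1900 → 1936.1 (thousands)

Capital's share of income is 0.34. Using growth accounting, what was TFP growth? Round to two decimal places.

GDP growth = (1904.4 − 1800) / 1800 = 5.8%.
The capital stock growth = (3475.2 − 3200) / 3200 = 8.6%.
Employment growth = (1936.1 − 1900) / 1900 = 1.9%.
Labor's share = 1 − 0.34 = 0.66.
The capital stock: 0.34 × 8.6 = 2.924 pp.
Employment: 0.66 × 1.9 = 1.254 pp.
TFP growth = 5.8 − 4.178 = 1.622%.

1.62%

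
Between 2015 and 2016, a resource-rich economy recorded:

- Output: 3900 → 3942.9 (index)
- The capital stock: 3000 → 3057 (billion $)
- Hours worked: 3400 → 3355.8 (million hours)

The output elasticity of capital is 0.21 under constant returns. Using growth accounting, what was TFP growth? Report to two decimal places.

Output growth = (3942.9 − 3900) / 3900 = 1.1%.
The capital stock growth = (3057 − 3000) / 3000 = 1.9%.
Hours worked growth = (3355.8 − 3400) / 3400 = -1.3%.
Labor's share = 1 − 0.21 = 0.79.
The capital stock: 0.21 × 1.9 = 0.399 pp.
Hours worked: 0.79 × (-1.3) = -1.027 pp.
TFP growth = 1.1 + 0.628 = 1.728%.

1.73%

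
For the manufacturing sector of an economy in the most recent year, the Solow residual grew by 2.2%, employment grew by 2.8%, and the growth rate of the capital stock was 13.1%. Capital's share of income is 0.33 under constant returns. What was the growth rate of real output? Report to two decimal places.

Labor's share = 1 − 0.33 = 0.67.
The capital stock: 0.33 × 13.1 = 4.323 pp.
Employment: 0.67 × 2.8 = 1.876 pp.
Output growth = 2.2 + 6.199 = 8.399%.

Real output grew 8.40%.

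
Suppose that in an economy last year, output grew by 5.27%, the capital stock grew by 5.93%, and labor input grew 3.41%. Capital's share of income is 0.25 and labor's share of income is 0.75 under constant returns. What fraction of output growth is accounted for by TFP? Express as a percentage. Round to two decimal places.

Labor's share = 1 − 0.25 = 0.75.
The capital stock: 0.25 × 5.93 = 1.4825 pp.
Labor input: 0.75 × 3.41 = 2.5575 pp.
TFP growth = 5.27 − 4.04 = 1.23%.
TFP share of growth = 1.23 / 5.27 × 100 = 23.3397%.

23.34%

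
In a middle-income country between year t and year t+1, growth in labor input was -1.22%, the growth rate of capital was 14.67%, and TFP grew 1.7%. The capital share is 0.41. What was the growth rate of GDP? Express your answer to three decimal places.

Labor's share = 1 − 0.41 = 0.59.
Capital: 0.41 × 14.67 = 6.0147 pp.
Labor input: 0.59 × (-1.22) = -0.7198 pp.
Output growth = 1.7 + 5.2949 = 6.9949%.

GDP growth was 6.995%.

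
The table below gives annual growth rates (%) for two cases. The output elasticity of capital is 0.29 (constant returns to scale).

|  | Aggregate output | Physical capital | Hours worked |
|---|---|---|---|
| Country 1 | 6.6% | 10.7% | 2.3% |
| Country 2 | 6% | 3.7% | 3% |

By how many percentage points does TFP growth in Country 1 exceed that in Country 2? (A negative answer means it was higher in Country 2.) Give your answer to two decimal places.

Labor's share = 1 − 0.29 = 0.71.
Country 1: TFP = 6.6 − 3.103 − 1.633 = 1.864%.
Country 2: TFP = 6 − 1.073 − 2.13 = 2.797%.
Difference = 1.864 − (2.797) = -0.933 pp.

-0.93 percentage points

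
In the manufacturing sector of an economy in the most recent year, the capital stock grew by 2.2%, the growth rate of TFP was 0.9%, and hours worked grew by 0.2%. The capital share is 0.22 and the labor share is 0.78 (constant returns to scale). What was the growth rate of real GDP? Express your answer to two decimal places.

Labor's share = 1 − 0.22 = 0.78.
The capital stock: 0.22 × 2.2 = 0.484 pp.
Hours worked: 0.78 × 0.2 = 0.156 pp.
Output growth = 0.9 + 0.64 = 1.54%.

1.54%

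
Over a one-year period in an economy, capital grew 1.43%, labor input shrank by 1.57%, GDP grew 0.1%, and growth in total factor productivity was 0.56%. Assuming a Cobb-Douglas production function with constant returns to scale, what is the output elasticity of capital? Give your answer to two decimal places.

gY = gA + α·gK + (1−α)·gL, so gY − gA − gL = α(gK − gL).
0.1 − 0.56 + 1.57 = α × (1.43 − (-1.57)).
1.11 = 3 α, so α = 0.37.

α = 0.37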